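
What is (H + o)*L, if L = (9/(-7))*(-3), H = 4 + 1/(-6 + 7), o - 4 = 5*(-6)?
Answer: -81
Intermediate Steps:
o = -26 (o = 4 + 5*(-6) = 4 - 30 = -26)
H = 5 (H = 4 + 1/1 = 4 + 1*1 = 4 + 1 = 5)
L = 27/7 (L = (9*(-1/7))*(-3) = -9/7*(-3) = 27/7 ≈ 3.8571)
(H + o)*L = (5 - 26)*(27/7) = -21*27/7 = -81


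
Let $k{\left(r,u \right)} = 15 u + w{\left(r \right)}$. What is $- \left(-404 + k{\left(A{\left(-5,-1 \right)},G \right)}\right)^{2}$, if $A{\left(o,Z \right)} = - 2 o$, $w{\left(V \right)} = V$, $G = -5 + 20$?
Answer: $-28561$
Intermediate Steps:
$G = 15$
$k{\left(r,u \right)} = r + 15 u$ ($k{\left(r,u \right)} = 15 u + r = r + 15 u$)
$- \left(-404 + k{\left(A{\left(-5,-1 \right)},G \right)}\right)^{2} = - \left(-404 + \left(\left(-2\right) \left(-5\right) + 15 \cdot 15\right)\right)^{2} = - \left(-404 + \left(10 + 225\right)\right)^{2} = - \left(-404 + 235\right)^{2} = - \left(-169\right)^{2} = \left(-1\right) 28561 = -28561$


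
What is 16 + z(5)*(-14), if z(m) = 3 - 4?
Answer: 30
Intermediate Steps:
z(m) = -1
16 + z(5)*(-14) = 16 - 1*(-14) = 16 + 14 = 30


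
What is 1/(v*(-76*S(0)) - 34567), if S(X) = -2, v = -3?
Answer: -1/35023 ≈ -2.8553e-5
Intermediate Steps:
1/(v*(-76*S(0)) - 34567) = 1/(-(-228)*(-2) - 34567) = 1/(-3*152 - 34567) = 1/(-456 - 34567) = 1/(-35023) = -1/35023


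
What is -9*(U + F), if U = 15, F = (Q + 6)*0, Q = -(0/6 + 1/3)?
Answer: -135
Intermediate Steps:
Q = -1/3 (Q = -(0*(1/6) + 1*(1/3)) = -(0 + 1/3) = -1*1/3 = -1/3 ≈ -0.33333)
F = 0 (F = (-1/3 + 6)*0 = (17/3)*0 = 0)
-9*(U + F) = -9*(15 + 0) = -9*15 = -135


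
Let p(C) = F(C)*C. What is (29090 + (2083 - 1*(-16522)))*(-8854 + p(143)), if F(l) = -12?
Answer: -504136150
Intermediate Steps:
p(C) = -12*C
(29090 + (2083 - 1*(-16522)))*(-8854 + p(143)) = (29090 + (2083 - 1*(-16522)))*(-8854 - 12*143) = (29090 + (2083 + 16522))*(-8854 - 1716) = (29090 + 18605)*(-10570) = 47695*(-10570) = -504136150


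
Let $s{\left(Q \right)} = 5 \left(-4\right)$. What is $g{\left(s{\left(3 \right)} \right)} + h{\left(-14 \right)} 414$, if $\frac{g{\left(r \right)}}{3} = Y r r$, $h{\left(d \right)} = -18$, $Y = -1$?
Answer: $-8652$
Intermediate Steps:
$s{\left(Q \right)} = -20$
$g{\left(r \right)} = - 3 r^{2}$ ($g{\left(r \right)} = 3 - r r = 3 \left(- r^{2}\right) = - 3 r^{2}$)
$g{\left(s{\left(3 \right)} \right)} + h{\left(-14 \right)} 414 = - 3 \left(-20\right)^{2} - 7452 = \left(-3\right) 400 - 7452 = -1200 - 7452 = -8652$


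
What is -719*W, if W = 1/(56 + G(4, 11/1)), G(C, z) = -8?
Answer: -719/48 ≈ -14.979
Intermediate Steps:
W = 1/48 (W = 1/(56 - 8) = 1/48 ≈ 0.020833)
-719*W = -719*1/48 = -719/48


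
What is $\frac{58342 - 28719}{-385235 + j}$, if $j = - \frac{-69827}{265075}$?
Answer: $- \frac{713846975}{9283281618} \approx -0.076896$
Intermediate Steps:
$j = \frac{69827}{265075}$ ($j = - \frac{-69827}{265075} = \left(-1\right) \left(- \frac{69827}{265075}\right) = \frac{69827}{265075} \approx 0.26342$)
$\frac{58342 - 28719}{-385235 + j} = \frac{58342 - 28719}{-385235 + \frac{69827}{265075}} = \frac{29623}{- \frac{102116097798}{265075}} = 29623 \left(- \frac{265075}{102116097798}\right) = - \frac{713846975}{9283281618}$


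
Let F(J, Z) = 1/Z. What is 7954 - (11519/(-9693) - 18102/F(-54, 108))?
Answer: 19027079729/9693 ≈ 1.9630e+6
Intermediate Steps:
7954 - (11519/(-9693) - 18102/F(-54, 108)) = 7954 - (11519/(-9693) - 18102/(1/108)) = 7954 - (11519*(-1/9693) - 18102/1/108) = 7954 - (-11519/9693 - 18102*108) = 7954 - (-11519/9693 - 1955016) = 7954 - 1*(-18949981607/9693) = 7954 + 18949981607/9693 = 19027079729/9693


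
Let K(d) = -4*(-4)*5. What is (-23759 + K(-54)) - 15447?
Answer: -39126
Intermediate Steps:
K(d) = 80 (K(d) = 16*5 = 80)
(-23759 + K(-54)) - 15447 = (-23759 + 80) - 15447 = -23679 - 15447 = -39126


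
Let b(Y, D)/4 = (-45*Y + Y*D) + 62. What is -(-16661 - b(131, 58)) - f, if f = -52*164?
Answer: 32249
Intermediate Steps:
f = -8528
b(Y, D) = 248 - 180*Y + 4*D*Y (b(Y, D) = 4*((-45*Y + Y*D) + 62) = 4*((-45*Y + D*Y) + 62) = 4*(62 - 45*Y + D*Y) = 248 - 180*Y + 4*D*Y)
-(-16661 - b(131, 58)) - f = -(-16661 - (248 - 180*131 + 4*58*131)) - 1*(-8528) = -(-16661 - (248 - 23580 + 30392)) + 8528 = -(-16661 - 1*7060) + 8528 = -(-16661 - 7060) + 8528 = -1*(-23721) + 8528 = 23721 + 8528 = 32249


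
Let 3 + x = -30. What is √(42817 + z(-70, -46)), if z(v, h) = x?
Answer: 4*√2674 ≈ 206.84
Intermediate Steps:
x = -33 (x = -3 - 30 = -33)
z(v, h) = -33
√(42817 + z(-70, -46)) = √(42817 - 33) = √42784 = 4*√2674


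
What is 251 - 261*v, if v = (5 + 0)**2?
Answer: -6274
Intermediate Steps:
v = 25 (v = 5**2 = 25)
251 - 261*v = 251 - 261*25 = 251 - 6525 = -6274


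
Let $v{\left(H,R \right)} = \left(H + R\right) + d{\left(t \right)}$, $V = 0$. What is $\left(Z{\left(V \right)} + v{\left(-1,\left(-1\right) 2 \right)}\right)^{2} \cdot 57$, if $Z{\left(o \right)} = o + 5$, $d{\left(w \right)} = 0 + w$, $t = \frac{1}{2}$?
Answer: $\frac{1425}{4} \approx 356.25$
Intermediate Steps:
$t = \frac{1}{2} \approx 0.5$
$d{\left(w \right)} = w$
$Z{\left(o \right)} = 5 + o$
$v{\left(H,R \right)} = \frac{1}{2} + H + R$ ($v{\left(H,R \right)} = \left(H + R\right) + \frac{1}{2} = \frac{1}{2} + H + R$)
$\left(Z{\left(V \right)} + v{\left(-1,\left(-1\right) 2 \right)}\right)^{2} \cdot 57 = \left(\left(5 + 0\right) - \frac{5}{2}\right)^{2} \cdot 57 = \left(5 - \frac{5}{2}\right)^{2} \cdot 57 = \left(\frac{5}{2}\right)^{2} \cdot 57 = \frac{25}{4} \cdot 57 = \frac{1425}{4}$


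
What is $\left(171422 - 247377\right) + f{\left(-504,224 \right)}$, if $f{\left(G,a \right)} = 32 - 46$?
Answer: $-75969$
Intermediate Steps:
$f{\left(G,a \right)} = -14$
$\left(171422 - 247377\right) + f{\left(-504,224 \right)} = \left(171422 - 247377\right) - 14 = -75955 - 14 = -75969$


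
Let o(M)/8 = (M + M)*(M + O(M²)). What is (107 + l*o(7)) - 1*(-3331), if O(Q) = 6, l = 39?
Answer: 60222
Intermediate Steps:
o(M) = 16*M*(6 + M) (o(M) = 8*((M + M)*(M + 6)) = 8*((2*M)*(6 + M)) = 8*(2*M*(6 + M)) = 16*M*(6 + M))
(107 + l*o(7)) - 1*(-3331) = (107 + 39*(16*7*(6 + 7))) - 1*(-3331) = (107 + 39*(16*7*13)) + 3331 = (107 + 39*1456) + 3331 = (107 + 56784) + 3331 = 56891 + 3331 = 60222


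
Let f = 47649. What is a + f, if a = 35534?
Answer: 83183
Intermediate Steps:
a + f = 35534 + 47649 = 83183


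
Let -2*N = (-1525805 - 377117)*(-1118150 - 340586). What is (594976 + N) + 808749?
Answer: -1387929009571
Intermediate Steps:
N = -1387930413296 (N = -(-1525805 - 377117)*(-1118150 - 340586)/2 = -(-951461)*(-1458736) = -½*2775860826592 = -1387930413296)
(594976 + N) + 808749 = (594976 - 1387930413296) + 808749 = -1387929818320 + 808749 = -1387929009571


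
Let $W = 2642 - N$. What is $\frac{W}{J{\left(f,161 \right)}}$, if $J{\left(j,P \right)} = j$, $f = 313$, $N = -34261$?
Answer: $\frac{36903}{313} \approx 117.9$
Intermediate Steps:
$W = 36903$ ($W = 2642 - -34261 = 2642 + 34261 = 36903$)
$\frac{W}{J{\left(f,161 \right)}} = \frac{36903}{313}$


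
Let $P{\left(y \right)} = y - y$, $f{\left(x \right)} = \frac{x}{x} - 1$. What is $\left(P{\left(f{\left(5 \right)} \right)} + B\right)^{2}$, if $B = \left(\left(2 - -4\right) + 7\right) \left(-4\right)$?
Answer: $2704$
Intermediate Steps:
$f{\left(x \right)} = 0$ ($f{\left(x \right)} = 1 - 1 = 0$)
$P{\left(y \right)} = 0$
$B = -52$ ($B = \left(\left(2 + 4\right) + 7\right) \left(-4\right) = \left(6 + 7\right) \left(-4\right) = 13 \left(-4\right) = -52$)
$\left(P{\left(f{\left(5 \right)} \right)} + B\right)^{2} = \left(0 - 52\right)^{2} = \left(-52\right)^{2} = 2704$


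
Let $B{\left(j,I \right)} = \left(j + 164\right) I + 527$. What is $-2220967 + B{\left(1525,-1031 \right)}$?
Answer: $-3961799$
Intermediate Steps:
$B{\left(j,I \right)} = 527 + I \left(164 + j\right)$ ($B{\left(j,I \right)} = \left(164 + j\right) I + 527 = I \left(164 + j\right) + 527 = 527 + I \left(164 + j\right)$)
$-2220967 + B{\left(1525,-1031 \right)} = -2220967 + \left(527 + 164 \left(-1031\right) - 1572275\right) = -2220967 - 1740832 = -3961799$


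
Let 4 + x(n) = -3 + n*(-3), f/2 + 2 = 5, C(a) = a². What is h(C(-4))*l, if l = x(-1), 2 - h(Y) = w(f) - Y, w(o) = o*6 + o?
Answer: 96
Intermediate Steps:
f = 6 (f = -4 + 2*5 = -4 + 10 = 6)
w(o) = 7*o (w(o) = 6*o + o = 7*o)
x(n) = -7 - 3*n (x(n) = -4 + (-3 + n*(-3)) = -4 + (-3 - 3*n) = -7 - 3*n)
h(Y) = -40 + Y (h(Y) = 2 - (7*6 - Y) = 2 - (42 - Y) = 2 + (-42 + Y) = -40 + Y)
l = -4 (l = -7 - 3*(-1) = -7 + 3 = -4)
h(C(-4))*l = (-40 + (-4)²)*(-4) = (-40 + 16)*(-4) = -24*(-4) = 96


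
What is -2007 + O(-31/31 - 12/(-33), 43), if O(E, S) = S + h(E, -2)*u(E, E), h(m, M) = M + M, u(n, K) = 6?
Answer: -1988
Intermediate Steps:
h(m, M) = 2*M
O(E, S) = -24 + S (O(E, S) = S + (2*(-2))*6 = S - 4*6 = S - 24 = -24 + S)
-2007 + O(-31/31 - 12/(-33), 43) = -2007 + (-24 + 43) = -2007 + 19 = -1988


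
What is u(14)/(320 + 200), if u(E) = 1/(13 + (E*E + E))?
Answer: 1/115960 ≈ 8.6237e-6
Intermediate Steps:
u(E) = 1/(13 + E + E²) (u(E) = 1/(13 + (E² + E)) = 1/(13 + (E + E²)) = 1/(13 + E + E²))
u(14)/(320 + 200) = 1/((13 + 14 + 14²)*(320 + 200)) = 1/((13 + 14 + 196)*520) = (1/520)/223 = (1/223)*(1/520) = 1/115960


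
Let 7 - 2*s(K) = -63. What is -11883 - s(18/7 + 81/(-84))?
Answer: -11918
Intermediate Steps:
s(K) = 35 (s(K) = 7/2 - ½*(-63) = 7/2 + 63/2 = 35)
-11883 - s(18/7 + 81/(-84)) = -11883 - 1*35 = -11883 - 35 = -11918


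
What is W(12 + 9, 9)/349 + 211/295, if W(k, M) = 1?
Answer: 73934/102955 ≈ 0.71812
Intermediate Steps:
W(12 + 9, 9)/349 + 211/295 = 1/349 + 211/295 = 73934/102955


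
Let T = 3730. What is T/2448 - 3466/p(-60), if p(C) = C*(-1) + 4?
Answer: -257689/4896 ≈ -52.633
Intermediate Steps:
p(C) = 4 - C (p(C) = -C + 4 = 4 - C)
T/2448 - 3466/p(-60) = 3730/2448 - 3466/(4 - 1*(-60)) = 3730*(1/2448) - 3466/(4 + 60) = 1865/1224 - 3466/64 = 1865/1224 - 3466*1/64 = 1865/1224 - 1733/32 = -257689/4896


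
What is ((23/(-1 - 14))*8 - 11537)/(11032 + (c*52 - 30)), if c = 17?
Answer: -173239/178290 ≈ -0.97167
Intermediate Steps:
((23/(-1 - 14))*8 - 11537)/(11032 + (c*52 - 30)) = ((23/(-1 - 14))*8 - 11537)/(11032 + (17*52 - 30)) = ((23/(-15))*8 - 11537)/(11032 + (884 - 30)) = (-1/15*23*8 - 11537)/(11032 + 854) = (-23/15*8 - 11537)/11886 = (-184/15 - 11537)*(1/11886) = -173239/15*1/11886 = -173239/178290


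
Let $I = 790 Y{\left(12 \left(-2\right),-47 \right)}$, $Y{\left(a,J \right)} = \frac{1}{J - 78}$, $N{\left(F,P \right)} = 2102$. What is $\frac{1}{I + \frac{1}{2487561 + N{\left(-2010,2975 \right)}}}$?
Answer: $- \frac{62241575}{393366729} \approx -0.15823$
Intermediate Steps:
$Y{\left(a,J \right)} = \frac{1}{-78 + J}$
$I = - \frac{158}{25}$ ($I = \frac{790}{-78 - 47} = \frac{790}{-125} = 790 \left(- \frac{1}{125}\right) = - \frac{158}{25} \approx -6.32$)
$\frac{1}{I + \frac{1}{2487561 + N{\left(-2010,2975 \right)}}} = \frac{1}{- \frac{158}{25} + \frac{1}{2487561 + 2102}} = \frac{1}{- \frac{158}{25} + \frac{1}{2489663}} = \frac{1}{- \frac{393366729}{62241575}} = - \frac{62241575}{393366729}$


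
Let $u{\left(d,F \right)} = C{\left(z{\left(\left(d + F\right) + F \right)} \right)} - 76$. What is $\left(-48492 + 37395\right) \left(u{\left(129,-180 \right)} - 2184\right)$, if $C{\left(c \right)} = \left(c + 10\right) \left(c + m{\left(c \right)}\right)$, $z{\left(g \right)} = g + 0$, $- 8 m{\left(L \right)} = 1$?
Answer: $- \frac{4333922253}{8} \approx -5.4174 \cdot 10^{8}$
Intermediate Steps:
$m{\left(L \right)} = - \frac{1}{8}$ ($m{\left(L \right)} = \left(- \frac{1}{8}\right) 1 = - \frac{1}{8}$)
$z{\left(g \right)} = g$
$C{\left(c \right)} = \left(10 + c\right) \left(- \frac{1}{8} + c\right)$ ($C{\left(c \right)} = \left(c + 10\right) \left(c - \frac{1}{8}\right) = \left(10 + c\right) \left(- \frac{1}{8} + c\right)$)
$u{\left(d,F \right)} = - \frac{309}{4} + \left(d + 2 F\right)^{2} + \frac{79 F}{4} + \frac{79 d}{8}$ ($u{\left(d,F \right)} = \left(- \frac{5}{4} + \left(\left(d + F\right) + F\right)^{2} + \frac{79 \left(\left(d + F\right) + F\right)}{8}\right) - 76 = \left(- \frac{5}{4} + \left(\left(F + d\right) + F\right)^{2} + \frac{79 \left(\left(F + d\right) + F\right)}{8}\right) - 76 = \left(- \frac{5}{4} + \left(d + 2 F\right)^{2} + \frac{79 \left(d + 2 F\right)}{8}\right) - 76 = \left(- \frac{5}{4} + \left(d + 2 F\right)^{2} + \left(\frac{79 F}{4} + \frac{79 d}{8}\right)\right) - 76 = \left(- \frac{5}{4} + \left(d + 2 F\right)^{2} + \frac{79 F}{4} + \frac{79 d}{8}\right) - 76 = - \frac{309}{4} + \left(d + 2 F\right)^{2} + \frac{79 F}{4} + \frac{79 d}{8}$)
$\left(-48492 + 37395\right) \left(u{\left(129,-180 \right)} - 2184\right) = \left(-48492 + 37395\right) \left(\left(- \frac{309}{4} + \left(129 + 2 \left(-180\right)\right)^{2} + \frac{79}{4} \left(-180\right) + \frac{79}{8} \cdot 129\right) - 2184\right) = - 11097 \left(\left(- \frac{309}{4} + \left(129 - 360\right)^{2} - 3555 + \frac{10191}{8}\right) - 2184\right) = - 11097 \left(\left(- \frac{309}{4} + \left(-231\right)^{2} - 3555 + \frac{10191}{8}\right) - 2184\right) = - 11097 \left(\left(- \frac{309}{4} + 53361 - 3555 + \frac{10191}{8}\right) - 2184\right) = - 11097 \left(\frac{408021}{8} - 2184\right) = \left(-11097\right) \frac{390549}{8} = - \frac{4333922253}{8}$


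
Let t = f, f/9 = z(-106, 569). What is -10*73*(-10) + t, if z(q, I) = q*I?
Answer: -535526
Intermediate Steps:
z(q, I) = I*q
f = -542826 (f = 9*(569*(-106)) = 9*(-60314) = -542826)
t = -542826
-10*73*(-10) + t = -10*73*(-10) - 542826 = -730*(-10) - 542826 = 7300 - 542826 = -535526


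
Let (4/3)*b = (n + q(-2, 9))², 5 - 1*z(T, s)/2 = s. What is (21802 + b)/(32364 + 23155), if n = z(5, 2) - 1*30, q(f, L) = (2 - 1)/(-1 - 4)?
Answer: 37697/94100 ≈ 0.40061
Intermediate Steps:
z(T, s) = 10 - 2*s
q(f, L) = -⅕ (q(f, L) = 1/(-5) = 1*(-⅕) = -⅕)
n = -24 (n = (10 - 2*2) - 1*30 = (10 - 4) - 30 = 6 - 30 = -24)
b = 43923/100 (b = 3*(-24 - ⅕)²/4 = 3*(-121/5)²/4 = (¾)*(14641/25) = 43923/100 ≈ 439.23)
(21802 + b)/(32364 + 23155) = (21802 + 43923/100)/(32364 + 23155) = (2224123/100)/55519 = (2224123/100)*(1/55519) = 37697/94100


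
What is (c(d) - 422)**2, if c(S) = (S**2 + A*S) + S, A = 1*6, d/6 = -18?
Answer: 109956196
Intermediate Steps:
d = -108 (d = 6*(-18) = -108)
A = 6
c(S) = S**2 + 7*S (c(S) = (S**2 + 6*S) + S = S**2 + 7*S)
(c(d) - 422)**2 = (-108*(7 - 108) - 422)**2 = (-108*(-101) - 422)**2 = (10908 - 422)**2 = 10486**2 = 109956196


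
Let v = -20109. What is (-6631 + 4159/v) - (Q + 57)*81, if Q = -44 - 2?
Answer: -151264057/20109 ≈ -7522.2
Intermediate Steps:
Q = -46
(-6631 + 4159/v) - (Q + 57)*81 = (-6631 + 4159/(-20109)) - (-46 + 57)*81 = (-6631 + 4159*(-1/20109)) - 11*81 = (-6631 - 4159/20109) - 1*891 = -133346938/20109 - 891 = -151264057/20109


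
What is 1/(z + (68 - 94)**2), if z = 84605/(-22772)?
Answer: 22772/15309267 ≈ 0.0014875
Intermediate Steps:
z = -84605/22772 (z = 84605*(-1/22772) = -84605/22772 ≈ -3.7153)
1/(z + (68 - 94)**2) = 1/(-84605/22772 + (68 - 94)**2) = 1/(-84605/22772 + (-26)**2) = 1/(-84605/22772 + 676) = 1/(15309267/22772) = 22772/15309267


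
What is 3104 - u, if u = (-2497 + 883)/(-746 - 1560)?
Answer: 3578105/1153 ≈ 3103.3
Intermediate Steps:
u = 807/1153 (u = -1614/(-2306) = -1614*(-1/2306) = 807/1153 ≈ 0.69991)
3104 - u = 3104 - 1*807/1153 = 3104 - 807/1153 = 3578105/1153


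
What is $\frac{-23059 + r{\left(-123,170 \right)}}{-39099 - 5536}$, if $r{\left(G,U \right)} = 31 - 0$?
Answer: $\frac{23028}{44635} \approx 0.51592$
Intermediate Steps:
$r{\left(G,U \right)} = 31$ ($r{\left(G,U \right)} = 31 + 0 = 31$)
$\frac{-23059 + r{\left(-123,170 \right)}}{-39099 - 5536} = \frac{-23059 + 31}{-39099 - 5536} = - \frac{23028}{-44635} = \left(-23028\right) \left(- \frac{1}{44635}\right) = \frac{23028}{44635}$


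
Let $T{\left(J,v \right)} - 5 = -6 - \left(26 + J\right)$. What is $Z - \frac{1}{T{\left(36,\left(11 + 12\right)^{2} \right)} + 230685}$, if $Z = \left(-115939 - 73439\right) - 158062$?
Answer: $- \frac{80127307681}{230622} \approx -3.4744 \cdot 10^{5}$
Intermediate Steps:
$Z = -347440$ ($Z = -189378 - 158062 = -347440$)
$T{\left(J,v \right)} = -27 - J$ ($T{\left(J,v \right)} = 5 - \left(32 + J\right) = -27 - J$)
$Z - \frac{1}{T{\left(36,\left(11 + 12\right)^{2} \right)} + 230685} = -347440 - \frac{1}{\left(-27 - 36\right) + 230685} = -347440 - \frac{1}{-63 + 230685} = -347440 - \frac{1}{230622} = - \frac{80127307681}{230622}$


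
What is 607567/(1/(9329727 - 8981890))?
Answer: 211334282579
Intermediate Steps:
607567/(1/(9329727 - 8981890)) = 607567/(1/347837) = 607567*347837 = 211334282579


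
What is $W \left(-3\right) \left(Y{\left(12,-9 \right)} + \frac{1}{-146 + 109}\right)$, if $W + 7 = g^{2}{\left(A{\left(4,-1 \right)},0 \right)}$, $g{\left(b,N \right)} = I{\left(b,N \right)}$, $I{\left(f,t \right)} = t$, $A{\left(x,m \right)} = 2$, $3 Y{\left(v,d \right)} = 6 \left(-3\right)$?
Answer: $- \frac{4683}{37} \approx -126.57$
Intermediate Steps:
$Y{\left(v,d \right)} = -6$ ($Y{\left(v,d \right)} = \frac{6 \left(-3\right)}{3} = \frac{1}{3} \left(-18\right) = -6$)
$g{\left(b,N \right)} = N$
$W = -7$ ($W = -7 + 0^{2} = -7 + 0 = -7$)
$W \left(-3\right) \left(Y{\left(12,-9 \right)} + \frac{1}{-146 + 109}\right) = \left(-7\right) \left(-3\right) \left(-6 + \frac{1}{-146 + 109}\right) = 21 \left(-6 + \frac{1}{-37}\right) = 21 \left(-6 - \frac{1}{37}\right) = 21 \left(- \frac{223}{37}\right) = - \frac{4683}{37}$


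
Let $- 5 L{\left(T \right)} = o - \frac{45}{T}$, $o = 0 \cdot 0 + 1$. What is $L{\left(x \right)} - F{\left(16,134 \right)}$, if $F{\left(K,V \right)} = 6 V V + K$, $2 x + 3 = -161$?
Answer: $- \frac{44178447}{410} \approx -1.0775 \cdot 10^{5}$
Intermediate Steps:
$x = -82$ ($x = - \frac{3}{2} + \frac{1}{2} \left(-161\right) = - \frac{3}{2} - \frac{161}{2} = -82$)
$o = 1$ ($o = 0 + 1 = 1$)
$L{\left(T \right)} = - \frac{1}{5} + \frac{9}{T}$ ($L{\left(T \right)} = - \frac{1 - \frac{45}{T}}{5} = - \frac{1}{5} + \frac{9}{T}$)
$F{\left(K,V \right)} = K + 6 V^{2}$ ($F{\left(K,V \right)} = 6 V^{2} + K = K + 6 V^{2}$)
$L{\left(x \right)} - F{\left(16,134 \right)} = \frac{45 - -82}{5 \left(-82\right)} - \left(16 + 6 \cdot 134^{2}\right) = \frac{1}{5} \left(- \frac{1}{82}\right) \left(45 + 82\right) - \left(16 + 6 \cdot 17956\right) = \frac{1}{5} \left(- \frac{1}{82}\right) 127 - \left(16 + 107736\right) = - \frac{127}{410} - 107752 = - \frac{44178447}{410}$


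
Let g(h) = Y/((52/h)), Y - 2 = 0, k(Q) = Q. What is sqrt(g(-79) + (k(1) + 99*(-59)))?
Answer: I*sqrt(3949894)/26 ≈ 76.44*I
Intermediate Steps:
Y = 2 (Y = 2 + 0 = 2)
g(h) = h/26 (g(h) = 2/((52/h)) = 2*(h/52) = h/26)
sqrt(g(-79) + (k(1) + 99*(-59))) = sqrt((1/26)*(-79) + (1 + 99*(-59))) = sqrt(-79/26 + (1 - 5841)) = sqrt(-79/26 - 5840) = sqrt(-151919/26) = I*sqrt(3949894)/26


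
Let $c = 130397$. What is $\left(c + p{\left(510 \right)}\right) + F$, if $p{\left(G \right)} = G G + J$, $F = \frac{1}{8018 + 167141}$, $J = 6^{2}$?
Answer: $\frac{68405369748}{175159} \approx 3.9053 \cdot 10^{5}$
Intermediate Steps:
$J = 36$
$F = \frac{1}{175159} \approx 5.7091 \cdot 10^{-6}$
$p{\left(G \right)} = 36 + G^{2}$ ($p{\left(G \right)} = G G + 36 = G^{2} + 36 = 36 + G^{2}$)
$\left(c + p{\left(510 \right)}\right) + F = \left(130397 + \left(36 + 510^{2}\right)\right) + \frac{1}{175159} = \left(130397 + \left(36 + 260100\right)\right) + \frac{1}{175159} = \left(130397 + 260136\right) + \frac{1}{175159} = 390533 + \frac{1}{175159} = \frac{68405369748}{175159}$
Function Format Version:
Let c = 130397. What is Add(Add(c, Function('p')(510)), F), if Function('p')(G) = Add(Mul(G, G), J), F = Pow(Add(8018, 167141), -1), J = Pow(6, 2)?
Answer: Rational(68405369748, 175159) ≈ 3.9053e+5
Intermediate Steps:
J = 36
F = Rational(1, 175159) (F = Pow(175159, -1) = Rational(1, 175159) ≈ 5.7091e-6)
Function('p')(G) = Add(36, Pow(G, 2)) (Function('p')(G) = Add(Mul(G, G), 36) = Add(Pow(G, 2), 36) = Add(36, Pow(G, 2)))
Add(Add(c, Function('p')(510)), F) = Add(Add(130397, Add(36, Pow(510, 2))), Rational(1, 175159)) = Add(Add(130397, Add(36, 260100)), Rational(1, 175159)) = Add(Add(130397, 260136), Rational(1, 175159)) = Add(390533, Rational(1, 175159)) = Rational(68405369748, 175159)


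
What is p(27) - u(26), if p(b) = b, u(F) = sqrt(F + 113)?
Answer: 27 - sqrt(139) ≈ 15.210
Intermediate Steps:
u(F) = sqrt(113 + F)
p(27) - u(26) = 27 - sqrt(113 + 26) = 27 - sqrt(139)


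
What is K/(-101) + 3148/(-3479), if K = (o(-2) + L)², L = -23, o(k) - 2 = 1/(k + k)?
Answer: -30222943/5622064 ≈ -5.3758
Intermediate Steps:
o(k) = 2 + 1/(2*k) (o(k) = 2 + 1/(k + k) = 2 + 1/(2*k))
K = 7225/16 (K = ((2 + (½)/(-2)) - 23)² = ((2 + (½)*(-½)) - 23)² = ((2 - ¼) - 23)² = (7/4 - 23)² = (-85/4)² = 7225/16 ≈ 451.56)
K/(-101) + 3148/(-3479) = (7225/16)/(-101) + 3148/(-3479) = (7225/16)*(-1/101) + 3148*(-1/3479) = -7225/1616 - 3148/3479 = -30222943/5622064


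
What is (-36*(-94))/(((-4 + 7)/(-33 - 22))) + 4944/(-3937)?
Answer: -244256424/3937 ≈ -62041.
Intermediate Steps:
(-36*(-94))/(((-4 + 7)/(-33 - 22))) + 4944/(-3937) = 3384/((3/(-55))) + 4944*(-1/3937) = 3384/((3*(-1/55))) - 4944/3937 = 3384/(-3/55) - 4944/3937 = 3384*(-55/3) - 4944/3937 = -62040 - 4944/3937 = -244256424/3937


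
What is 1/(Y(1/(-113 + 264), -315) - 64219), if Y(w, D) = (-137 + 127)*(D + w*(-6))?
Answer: -151/9221359 ≈ -1.6375e-5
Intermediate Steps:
Y(w, D) = -10*D + 60*w (Y(w, D) = -10*(D - 6*w) = -10*D + 60*w)
1/(Y(1/(-113 + 264), -315) - 64219) = 1/((-10*(-315) + 60/(-113 + 264)) - 64219) = 1/((3150 + 60/151) - 64219) = 1/(475710/151 - 64219) = 1/(-9221359/151) = -151/9221359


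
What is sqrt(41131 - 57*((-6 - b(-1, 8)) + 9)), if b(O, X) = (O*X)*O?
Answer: 2*sqrt(10354) ≈ 203.51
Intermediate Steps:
b(O, X) = X*O**2
sqrt(41131 - 57*((-6 - b(-1, 8)) + 9)) = sqrt(41131 - 57*((-6 - 8*(-1)**2) + 9)) = sqrt(41131 - 57*((-6 - 8) + 9)) = sqrt(41131 - 57*(-14 + 9)) = sqrt(41131 - 57*(-5)) = sqrt(41131 + 285) = sqrt(41416) = 2*sqrt(10354)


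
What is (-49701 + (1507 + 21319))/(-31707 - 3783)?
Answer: 5375/7098 ≈ 0.75726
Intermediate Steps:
(-49701 + (1507 + 21319))/(-31707 - 3783) = (-49701 + 22826)/(-35490) = -26875*(-1/35490) = 5375/7098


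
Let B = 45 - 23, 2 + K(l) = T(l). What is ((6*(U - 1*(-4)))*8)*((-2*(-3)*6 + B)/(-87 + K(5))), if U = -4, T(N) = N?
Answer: 0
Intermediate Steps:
K(l) = -2 + l
B = 22
((6*(U - 1*(-4)))*8)*((-2*(-3)*6 + B)/(-87 + K(5))) = ((6*(-4 - 1*(-4)))*8)*((-2*(-3)*6 + 22)/(-87 + (-2 + 5))) = ((6*(-4 + 4))*8)*((6*6 + 22)/(-87 + 3)) = ((6*0)*8)*((36 + 22)/(-84)) = (0*8)*(58*(-1/84)) = 0*(-29/42) = 0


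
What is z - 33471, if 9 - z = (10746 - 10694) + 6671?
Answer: -40185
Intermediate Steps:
z = -6714 (z = 9 - ((10746 - 10694) + 6671) = 9 - (52 + 6671) = 9 - 1*6723 = 9 - 6723 = -6714)
z - 33471 = -6714 - 33471 = -40185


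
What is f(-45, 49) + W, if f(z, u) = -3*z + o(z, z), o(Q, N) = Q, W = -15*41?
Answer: -525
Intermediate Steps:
W = -615
f(z, u) = -2*z (f(z, u) = -3*z + z = -2*z)
f(-45, 49) + W = -2*(-45) - 615 = 90 - 615 = -525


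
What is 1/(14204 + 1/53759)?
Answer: 53759/763592837 ≈ 7.0403e-5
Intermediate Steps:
1/(14204 + 1/53759) = 1/(763592837/53759) = 53759/763592837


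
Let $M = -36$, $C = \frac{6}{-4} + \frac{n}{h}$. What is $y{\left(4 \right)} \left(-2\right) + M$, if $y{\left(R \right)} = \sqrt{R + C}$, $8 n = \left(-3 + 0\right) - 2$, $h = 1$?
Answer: $-36 - \frac{\sqrt{30}}{2} \approx -38.739$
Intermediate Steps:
$n = - \frac{5}{8}$ ($n = \frac{\left(-3 + 0\right) - 2}{8} = \frac{-3 - 2}{8} = \frac{1}{8} \left(-5\right) = - \frac{5}{8} \approx -0.625$)
$C = - \frac{17}{8}$ ($C = \frac{6}{-4} - \frac{5}{8 \cdot 1} = 6 \left(- \frac{1}{4}\right) - \frac{5}{8} = - \frac{3}{2} - \frac{5}{8} = - \frac{17}{8} \approx -2.125$)
$y{\left(R \right)} = \sqrt{- \frac{17}{8} + R}$ ($y{\left(R \right)} = \sqrt{R - \frac{17}{8}} = \sqrt{- \frac{17}{8} + R}$)
$y{\left(4 \right)} \left(-2\right) + M = \frac{\sqrt{-34 + 16 \cdot 4}}{4} \left(-2\right) - 36 = \frac{\sqrt{-34 + 64}}{4} \left(-2\right) - 36 = \frac{\sqrt{30}}{4} \left(-2\right) - 36 = - \frac{\sqrt{30}}{2} - 36 = -36 - \frac{\sqrt{30}}{2}$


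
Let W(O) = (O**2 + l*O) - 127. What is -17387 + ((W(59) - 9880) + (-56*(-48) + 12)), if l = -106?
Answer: -27467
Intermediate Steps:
W(O) = -127 + O**2 - 106*O (W(O) = (O**2 - 106*O) - 127 = -127 + O**2 - 106*O)
-17387 + ((W(59) - 9880) + (-56*(-48) + 12)) = -17387 + (((-127 + 59**2 - 106*59) - 9880) + (-56*(-48) + 12)) = -17387 + (((-127 + 3481 - 6254) - 9880) + (2688 + 12)) = -17387 + ((-2900 - 9880) + 2700) = -17387 + (-12780 + 2700) = -17387 - 10080 = -27467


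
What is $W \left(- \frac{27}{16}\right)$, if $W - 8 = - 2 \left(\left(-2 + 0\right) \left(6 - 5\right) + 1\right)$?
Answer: $- \frac{135}{8} \approx -16.875$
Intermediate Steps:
$W = 10$ ($W = 8 - 2 \left(\left(-2 + 0\right) \left(6 - 5\right) + 1\right) = 8 - 2 \left(\left(-2\right) 1 + 1\right) = 8 - 2 \left(-2 + 1\right) = 8 - -2 = 8 + 2 = 10$)
$W \left(- \frac{27}{16}\right) = 10 \left(- \frac{27}{16}\right) = - \frac{135}{8}$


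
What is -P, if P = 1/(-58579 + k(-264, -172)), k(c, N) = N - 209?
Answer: 1/58960 ≈ 1.6961e-5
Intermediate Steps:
k(c, N) = -209 + N
P = -1/58960 (P = 1/(-58579 + (-209 - 172)) = 1/(-58579 - 381) = 1/(-58960) = -1/58960 ≈ -1.6961e-5)
-P = -1*(-1/58960) = 1/58960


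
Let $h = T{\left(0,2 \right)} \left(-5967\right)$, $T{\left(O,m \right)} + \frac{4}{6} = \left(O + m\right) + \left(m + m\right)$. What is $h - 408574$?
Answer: $-440398$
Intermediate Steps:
$T{\left(O,m \right)} = - \frac{2}{3} + O + 3 m$ ($T{\left(O,m \right)} = - \frac{2}{3} + \left(\left(O + m\right) + \left(m + m\right)\right) = - \frac{2}{3} + \left(\left(O + m\right) + 2 m\right) = - \frac{2}{3} + \left(O + 3 m\right) = - \frac{2}{3} + O + 3 m$)
$h = -31824$ ($h = \left(- \frac{2}{3} + 0 + 3 \cdot 2\right) \left(-5967\right) = \left(- \frac{2}{3} + 0 + 6\right) \left(-5967\right) = \frac{16}{3} \left(-5967\right) = -31824$)
$h - 408574 = -31824 - 408574 = -440398$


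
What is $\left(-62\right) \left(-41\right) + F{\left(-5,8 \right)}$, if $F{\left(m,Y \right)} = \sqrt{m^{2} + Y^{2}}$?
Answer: $2542 + \sqrt{89} \approx 2551.4$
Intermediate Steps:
$F{\left(m,Y \right)} = \sqrt{Y^{2} + m^{2}}$
$\left(-62\right) \left(-41\right) + F{\left(-5,8 \right)} = \left(-62\right) \left(-41\right) + \sqrt{8^{2} + \left(-5\right)^{2}} = 2542 + \sqrt{64 + 25} = 2542 + \sqrt{89}$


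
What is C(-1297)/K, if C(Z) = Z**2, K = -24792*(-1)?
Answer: 1682209/24792 ≈ 67.853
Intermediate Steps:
K = 24792
C(-1297)/K = (-1297)**2/24792 = 1682209*(1/24792) = 1682209/24792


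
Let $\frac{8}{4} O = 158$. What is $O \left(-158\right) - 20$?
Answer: $-12502$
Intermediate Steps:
$O = 79$ ($O = \frac{1}{2} \cdot 158 = 79$)
$O \left(-158\right) - 20 = 79 \left(-158\right) - 20 = -12482 - 20 = -12502$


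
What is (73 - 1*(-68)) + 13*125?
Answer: 1766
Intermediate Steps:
(73 - 1*(-68)) + 13*125 = (73 + 68) + 1625 = 141 + 1625 = 1766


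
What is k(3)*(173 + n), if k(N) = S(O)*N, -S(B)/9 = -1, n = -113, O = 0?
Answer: 1620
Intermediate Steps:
S(B) = 9 (S(B) = -9*(-1) = 9)
k(N) = 9*N
k(3)*(173 + n) = (9*3)*(173 - 113) = 27*60 = 1620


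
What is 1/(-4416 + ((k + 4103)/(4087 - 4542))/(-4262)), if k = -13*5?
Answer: -969605/4281773661 ≈ -0.00022645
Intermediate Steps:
k = -65
1/(-4416 + ((k + 4103)/(4087 - 4542))/(-4262)) = 1/(-4416 + ((-65 + 4103)/(4087 - 4542))/(-4262)) = 1/(-4416 + (4038/(-455))*(-1/4262)) = 1/(-4416 + (4038*(-1/455))*(-1/4262)) = 1/(-4416 - 4038/455*(-1/4262)) = 1/(-4416 + 2019/969605) = 1/(-4281773661/969605) = -969605/4281773661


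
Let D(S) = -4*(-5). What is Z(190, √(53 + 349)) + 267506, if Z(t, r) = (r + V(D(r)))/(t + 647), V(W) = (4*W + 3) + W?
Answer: 223902625/837 + √402/837 ≈ 2.6751e+5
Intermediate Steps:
D(S) = 20
V(W) = 3 + 5*W (V(W) = (3 + 4*W) + W = 3 + 5*W)
Z(t, r) = (103 + r)/(647 + t) (Z(t, r) = (r + (3 + 5*20))/(t + 647) = (r + (3 + 100))/(647 + t) = (r + 103)/(647 + t) = (103 + r)/(647 + t))
Z(190, √(53 + 349)) + 267506 = (103 + √(53 + 349))/(647 + 190) + 267506 = (103 + √402)/837 + 267506 = (103/837 + √402/837) + 267506 = 223902625/837 + √402/837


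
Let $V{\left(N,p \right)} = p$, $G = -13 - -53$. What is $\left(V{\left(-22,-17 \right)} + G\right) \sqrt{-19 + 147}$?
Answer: $184 \sqrt{2} \approx 260.22$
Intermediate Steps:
$G = 40$ ($G = -13 + 53 = 40$)
$\left(V{\left(-22,-17 \right)} + G\right) \sqrt{-19 + 147} = \left(-17 + 40\right) \sqrt{-19 + 147} = 23 \sqrt{128} = 23 \cdot 8 \sqrt{2} = 184 \sqrt{2}$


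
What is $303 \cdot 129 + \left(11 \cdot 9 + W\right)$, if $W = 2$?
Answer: $39188$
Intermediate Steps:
$303 \cdot 129 + \left(11 \cdot 9 + W\right) = 303 \cdot 129 + \left(11 \cdot 9 + 2\right) = 39087 + \left(99 + 2\right) = 39087 + 101 = 39188$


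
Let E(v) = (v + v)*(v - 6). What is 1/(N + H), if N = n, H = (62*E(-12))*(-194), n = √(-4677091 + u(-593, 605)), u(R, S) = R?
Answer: -433008/2249951526575 - I*√1169421/13499709159450 ≈ -1.9245e-7 - 8.0105e-11*I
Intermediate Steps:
E(v) = 2*v*(-6 + v) (E(v) = (2*v)*(-6 + v) = 2*v*(-6 + v))
n = 2*I*√1169421 (n = √(-4677091 - 593) = √(-4677684) = 2*I*√1169421 ≈ 2162.8*I)
H = -5196096 (H = (62*(2*(-12)*(-6 - 12)))*(-194) = (62*(2*(-12)*(-18)))*(-194) = (62*432)*(-194) = 26784*(-194) = -5196096)
N = 2*I*√1169421 ≈ 2162.8*I
1/(N + H) = 1/(2*I*√1169421 - 5196096) = 1/(-5196096 + 2*I*√1169421)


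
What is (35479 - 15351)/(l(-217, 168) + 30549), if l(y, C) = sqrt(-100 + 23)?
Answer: 307445136/466620739 - 10064*I*sqrt(77)/466620739 ≈ 0.65888 - 0.00018926*I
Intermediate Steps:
l(y, C) = I*sqrt(77) (l(y, C) = sqrt(-77) = I*sqrt(77))
(35479 - 15351)/(l(-217, 168) + 30549) = (35479 - 15351)/(I*sqrt(77) + 30549) = 20128/(30549 + I*sqrt(77))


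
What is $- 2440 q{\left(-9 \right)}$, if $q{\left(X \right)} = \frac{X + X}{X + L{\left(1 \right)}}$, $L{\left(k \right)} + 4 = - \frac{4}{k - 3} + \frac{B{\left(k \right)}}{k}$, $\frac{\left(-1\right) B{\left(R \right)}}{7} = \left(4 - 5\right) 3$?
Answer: $4392$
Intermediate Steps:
$B{\left(R \right)} = 21$ ($B{\left(R \right)} = - 7 \left(4 - 5\right) 3 = - 7 \left(\left(-1\right) 3\right) = \left(-7\right) \left(-3\right) = 21$)
$L{\left(k \right)} = -4 - \frac{4}{-3 + k} + \frac{21}{k}$ ($L{\left(k \right)} = -4 - \left(- \frac{21}{k} + \frac{4}{k - 3}\right) = -4 - \left(- \frac{21}{k} + \frac{4}{-3 + k}\right) = -4 - \frac{4}{-3 + k} + \frac{21}{k}$)
$q{\left(X \right)} = \frac{2 X}{19 + X}$ ($q{\left(X \right)} = \frac{X + X}{X + \frac{-63 - 4 \cdot 1^{2} + 29 \cdot 1}{1 \left(-3 + 1\right)}} = \frac{2 X}{X + 1 \frac{1}{-2} \left(-63 - 4 + 29\right)} = \frac{2 X}{X + 1 \left(- \frac{1}{2}\right) \left(-63 - 4 + 29\right)} = \frac{2 X}{X + 1 \left(- \frac{1}{2}\right) \left(-38\right)} = \frac{2 X}{X + 19} = \frac{2 X}{19 + X}$)
$- 2440 q{\left(-9 \right)} = - 2440 \cdot 2 \left(-9\right) \frac{1}{19 - 9} = - 2440 \cdot 2 \left(-9\right) \frac{1}{10} = \left(-2440\right) \left(- \frac{9}{5}\right) = 4392$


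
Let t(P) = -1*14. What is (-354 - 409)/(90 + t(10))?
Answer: -763/76 ≈ -10.039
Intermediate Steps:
t(P) = -14
(-354 - 409)/(90 + t(10)) = (-354 - 409)/(90 - 14) = -763/76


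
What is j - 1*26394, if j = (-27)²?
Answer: -25665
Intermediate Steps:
j = 729
j - 1*26394 = 729 - 1*26394 = 729 - 26394 = -25665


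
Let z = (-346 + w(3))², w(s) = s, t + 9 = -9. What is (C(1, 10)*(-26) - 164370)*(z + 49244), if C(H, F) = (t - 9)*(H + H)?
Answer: -27197884638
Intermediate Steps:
t = -18 (t = -9 - 9 = -18)
C(H, F) = -54*H (C(H, F) = (-18 - 9)*(H + H) = -54*H)
z = 117649 (z = (-346 + 3)² = (-343)² = 117649)
(C(1, 10)*(-26) - 164370)*(z + 49244) = (-54*1*(-26) - 164370)*(117649 + 49244) = (-54*(-26) - 164370)*166893 = (1404 - 164370)*166893 = -162966*166893 = -27197884638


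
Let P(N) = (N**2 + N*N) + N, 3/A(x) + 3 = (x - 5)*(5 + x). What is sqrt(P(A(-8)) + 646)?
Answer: sqrt(93038)/12 ≈ 25.418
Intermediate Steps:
A(x) = 3/(-3 + (-5 + x)*(5 + x)) (A(x) = 3/(-3 + (x - 5)*(5 + x)) = 3/(-3 + (-5 + x)*(5 + x)))
P(N) = N + 2*N**2 (P(N) = (N**2 + N**2) + N = 2*N**2 + N = N + 2*N**2)
sqrt(P(A(-8)) + 646) = sqrt((3/(-28 + (-8)**2))*(1 + 2*(3/(-28 + (-8)**2))) + 646) = sqrt((3/(-28 + 64))*(1 + 2*(3/(-28 + 64))) + 646) = sqrt((3/36)*(1 + 2*(3/36)) + 646) = sqrt((3*(1/36))*(1 + 2*(3*(1/36))) + 646) = sqrt((1 + 2*(1/12))/12 + 646) = sqrt((1 + 1/6)/12 + 646) = sqrt((1/12)*(7/6) + 646) = sqrt(7/72 + 646) = sqrt(46519/72) = sqrt(93038)/12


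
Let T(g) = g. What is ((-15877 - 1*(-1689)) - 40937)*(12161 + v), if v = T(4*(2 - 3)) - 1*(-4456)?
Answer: -915791625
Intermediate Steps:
v = 4452 (v = 4*(2 - 3) - 1*(-4456) = 4*(-1) + 4456 = -4 + 4456 = 4452)
((-15877 - 1*(-1689)) - 40937)*(12161 + v) = ((-15877 - 1*(-1689)) - 40937)*(12161 + 4452) = ((-15877 + 1689) - 40937)*16613 = (-14188 - 40937)*16613 = -55125*16613 = -915791625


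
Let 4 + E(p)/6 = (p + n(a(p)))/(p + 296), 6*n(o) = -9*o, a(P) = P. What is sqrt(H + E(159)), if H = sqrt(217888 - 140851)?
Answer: sqrt(-5185635 + 207025*sqrt(77037))/455 ≈ 15.890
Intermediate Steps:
n(o) = -3*o/2 (n(o) = (-9*o)/6 = -3*o/2)
E(p) = -24 - 3*p/(296 + p) (E(p) = -24 + 6*((p - 3*p/2)/(p + 296)) = -24 + 6*((-p/2)/(296 + p)) = -24 + 6*(-p/(2*(296 + p))) = -24 - 3*p/(296 + p))
H = sqrt(77037) ≈ 277.56
sqrt(H + E(159)) = sqrt(sqrt(77037) + 3*(-2368 - 9*159)/(296 + 159)) = sqrt(sqrt(77037) + 3*(-2368 - 1431)/455) = sqrt(sqrt(77037) + 3*(1/455)*(-3799)) = sqrt(sqrt(77037) - 11397/455) = sqrt(-11397/455 + sqrt(77037))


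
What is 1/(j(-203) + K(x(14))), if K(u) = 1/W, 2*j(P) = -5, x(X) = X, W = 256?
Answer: -256/639 ≈ -0.40063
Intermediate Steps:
j(P) = -5/2 (j(P) = (1/2)*(-5) = -5/2)
K(u) = 1/256
1/(j(-203) + K(x(14))) = 1/(-5/2 + 1/256) = 1/(-639/256) = -256/639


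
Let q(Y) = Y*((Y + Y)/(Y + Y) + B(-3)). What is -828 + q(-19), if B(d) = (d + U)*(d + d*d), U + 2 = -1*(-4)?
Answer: -733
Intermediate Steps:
U = 2 (U = -2 - 1*(-4) = -2 + 4 = 2)
B(d) = (2 + d)*(d + d²) (B(d) = (d + 2)*(d + d*d) = (2 + d)*(d + d²))
q(Y) = -5*Y (q(Y) = Y*((Y + Y)/(Y + Y) - 3*(2 + (-3)² + 3*(-3))) = Y*((2*Y)/((2*Y)) - 3*(2 + 9 - 9)) = Y*((2*Y)*(1/(2*Y)) - 3*2) = Y*(1 - 6) = Y*(-5) = -5*Y)
-828 + q(-19) = -828 - 5*(-19) = -828 + 95 = -733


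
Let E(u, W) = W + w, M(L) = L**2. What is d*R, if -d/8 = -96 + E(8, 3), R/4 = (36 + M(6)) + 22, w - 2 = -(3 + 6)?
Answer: 300800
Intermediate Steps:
w = -7 (w = 2 - (3 + 6) = 2 - 1*9 = 2 - 9 = -7)
E(u, W) = -7 + W (E(u, W) = W - 7 = -7 + W)
R = 376 (R = 4*((36 + 6**2) + 22) = 4*((36 + 36) + 22) = 4*(72 + 22) = 4*94 = 376)
d = 800 (d = -8*(-96 + (-7 + 3)) = -8*(-96 - 4) = -8*(-100) = 800)
d*R = 800*376 = 300800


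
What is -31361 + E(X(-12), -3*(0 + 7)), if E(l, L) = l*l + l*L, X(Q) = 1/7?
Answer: -1536835/49 ≈ -31364.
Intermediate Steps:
X(Q) = ⅐
E(l, L) = l² + L*l
-31361 + E(X(-12), -3*(0 + 7)) = -31361 + (-3*(0 + 7) + ⅐)/7 = -31361 + (-3*7 + ⅐)/7 = -31361 + (-21 + ⅐)/7 = -31361 + (⅐)*(-146/7) = -31361 - 146/49 = -1536835/49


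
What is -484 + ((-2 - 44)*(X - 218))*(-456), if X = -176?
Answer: -8265028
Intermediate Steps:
-484 + ((-2 - 44)*(X - 218))*(-456) = -484 + ((-2 - 44)*(-176 - 218))*(-456) = -484 - 46*(-394)*(-456) = -484 + 18124*(-456) = -484 - 8264544 = -8265028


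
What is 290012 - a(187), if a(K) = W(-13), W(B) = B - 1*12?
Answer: 290037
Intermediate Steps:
W(B) = -12 + B (W(B) = B - 12 = -12 + B)
a(K) = -25 (a(K) = -12 - 13 = -25)
290012 - a(187) = 290012 - 1*(-25) = 290012 + 25 = 290037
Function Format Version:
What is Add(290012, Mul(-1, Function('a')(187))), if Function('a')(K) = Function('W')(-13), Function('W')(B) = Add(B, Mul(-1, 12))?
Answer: 290037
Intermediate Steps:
Function('W')(B) = Add(-12, B) (Function('W')(B) = Add(B, -12) = Add(-12, B))
Function('a')(K) = -25 (Function('a')(K) = Add(-12, -13) = -25)
Add(290012, Mul(-1, Function('a')(187))) = Add(290012, Mul(-1, -25)) = Add(290012, 25) = 290037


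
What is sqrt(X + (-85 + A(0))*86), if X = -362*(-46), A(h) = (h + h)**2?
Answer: 3*sqrt(1038) ≈ 96.654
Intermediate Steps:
A(h) = 4*h**2 (A(h) = (2*h)**2 = 4*h**2)
X = 16652
sqrt(X + (-85 + A(0))*86) = sqrt(16652 + (-85 + 4*0**2)*86) = sqrt(16652 + (-85 + 4*0)*86) = sqrt(16652 + (-85 + 0)*86) = sqrt(16652 - 85*86) = sqrt(16652 - 7310) = sqrt(9342) = 3*sqrt(1038)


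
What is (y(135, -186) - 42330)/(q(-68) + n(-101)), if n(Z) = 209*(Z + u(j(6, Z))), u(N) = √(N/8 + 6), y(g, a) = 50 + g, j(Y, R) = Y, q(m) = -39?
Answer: 3565129840/1787772229 + 52849830*√3/1787772229 ≈ 2.0454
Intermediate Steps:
u(N) = √(6 + N/8) (u(N) = √(N*(⅛) + 6) = √(N/8 + 6) = √(6 + N/8))
n(Z) = 209*Z + 627*√3/2 (n(Z) = 209*(Z + √(96 + 2*6)/4) = 209*(Z + √(96 + 12)/4) = 209*(Z + √108/4) = 209*(Z + (6*√3)/4) = 209*(Z + 3*√3/2) = 209*Z + 627*√3/2)
(y(135, -186) - 42330)/(q(-68) + n(-101)) = ((50 + 135) - 42330)/(-39 + (209*(-101) + 627*√3/2)) = (185 - 42330)/(-39 + (-21109 + 627*√3/2)) = -42145/(-21148 + 627*√3/2)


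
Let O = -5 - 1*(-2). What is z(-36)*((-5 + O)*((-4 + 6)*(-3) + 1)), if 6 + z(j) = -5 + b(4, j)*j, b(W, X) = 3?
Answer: -4760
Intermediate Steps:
O = -3 (O = -5 + 2 = -3)
z(j) = -11 + 3*j (z(j) = -6 + (-5 + 3*j) = -11 + 3*j)
z(-36)*((-5 + O)*((-4 + 6)*(-3) + 1)) = (-11 + 3*(-36))*((-5 - 3)*((-4 + 6)*(-3) + 1)) = (-11 - 108)*(-8*(2*(-3) + 1)) = -(-952)*(-6 + 1) = -(-952)*(-5) = -119*40 = -4760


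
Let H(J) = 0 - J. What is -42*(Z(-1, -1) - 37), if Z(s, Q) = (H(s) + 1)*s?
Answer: 1638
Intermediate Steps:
H(J) = -J
Z(s, Q) = s*(1 - s) (Z(s, Q) = (-s + 1)*s = (1 - s)*s = s*(1 - s))
-42*(Z(-1, -1) - 37) = -42*(-(1 - 1*(-1)) - 37) = -42*(-(1 + 1) - 37) = -42*(-1*2 - 37) = -42*(-2 - 37) = -42*(-39) = 1638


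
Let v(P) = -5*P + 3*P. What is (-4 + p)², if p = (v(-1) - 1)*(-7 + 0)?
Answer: 121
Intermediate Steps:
v(P) = -2*P
p = -7 (p = (-2*(-1) - 1)*(-7 + 0) = (2 - 1)*(-7) = 1*(-7) = -7)
(-4 + p)² = (-4 - 7)² = (-11)² = 121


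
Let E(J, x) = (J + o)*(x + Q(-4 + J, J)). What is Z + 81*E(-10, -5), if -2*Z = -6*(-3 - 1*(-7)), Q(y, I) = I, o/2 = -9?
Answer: 34032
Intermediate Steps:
o = -18 (o = 2*(-9) = -18)
E(J, x) = (-18 + J)*(J + x) (E(J, x) = (J - 18)*(x + J) = (-18 + J)*(J + x))
Z = 12 (Z = -(-3)*(-3 - 1*(-7)) = -(-3)*(-3 + 7) = -(-3)*4 = -½*(-24) = 12)
Z + 81*E(-10, -5) = 12 + 81*((-10)² - 18*(-10) - 18*(-5) - 10*(-5)) = 12 + 81*(100 + 180 + 90 + 50) = 12 + 81*420 = 12 + 34020 = 34032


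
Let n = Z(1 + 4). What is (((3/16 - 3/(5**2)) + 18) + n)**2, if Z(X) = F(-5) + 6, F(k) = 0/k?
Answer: 92679129/160000 ≈ 579.24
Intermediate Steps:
F(k) = 0
Z(X) = 6 (Z(X) = 0 + 6 = 6)
n = 6
(((3/16 - 3/(5**2)) + 18) + n)**2 = (((3/16 - 3/(5**2)) + 18) + 6)**2 = (((3*(1/16) - 3/25) + 18) + 6)**2 = (((3/16 - 3*1/25) + 18) + 6)**2 = (((3/16 - 3/25) + 18) + 6)**2 = ((27/400 + 18) + 6)**2 = (7227/400 + 6)**2 = (9627/400)**2 = 92679129/160000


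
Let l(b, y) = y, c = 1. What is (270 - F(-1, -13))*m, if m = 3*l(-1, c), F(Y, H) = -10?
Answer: 840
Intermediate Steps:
m = 3 (m = 3*1 = 3)
(270 - F(-1, -13))*m = (270 - 1*(-10))*3 = (270 + 10)*3 = 280*3 = 840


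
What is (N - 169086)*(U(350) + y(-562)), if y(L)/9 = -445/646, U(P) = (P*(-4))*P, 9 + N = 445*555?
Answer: -12326223554700/323 ≈ -3.8162e+10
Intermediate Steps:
N = 246966 (N = -9 + 445*555 = -9 + 246975 = 246966)
U(P) = -4*P**2 (U(P) = (-4*P)*P = -4*P**2)
y(L) = -4005/646 (y(L) = 9*(-445/646) = -4005/646)
(N - 169086)*(U(350) + y(-562)) = (246966 - 169086)*(-4*350**2 - 4005/646) = 77880*(-4*122500 - 4005/646) = 77880*(-490000 - 4005/646) = 77880*(-316544005/646) = -12326223554700/323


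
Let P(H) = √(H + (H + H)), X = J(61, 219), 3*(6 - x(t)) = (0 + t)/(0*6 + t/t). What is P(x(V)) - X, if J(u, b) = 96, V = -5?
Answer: -96 + √23 ≈ -91.204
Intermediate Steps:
x(t) = 6 - t/3 (x(t) = 6 - (0 + t)/(3*(0*6 + t/t)) = 6 - t/(3*(0 + 1)) = 6 - t/(3*1) = 6 - t/3)
X = 96
P(H) = √3*√H (P(H) = √(H + 2*H) = √(3*H) = √3*√H)
P(x(V)) - X = √3*√(6 - ⅓*(-5)) - 1*96 = √3*√(6 + 5/3) - 96 = √3*√(23/3) - 96 = √3*(√69/3) - 96 = √23 - 96 = -96 + √23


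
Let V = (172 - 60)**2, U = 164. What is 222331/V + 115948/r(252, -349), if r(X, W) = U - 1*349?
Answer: -1413320477/2320640 ≈ -609.02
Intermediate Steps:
V = 12544 (V = 112**2 = 12544)
r(X, W) = -185 (r(X, W) = 164 - 1*349 = 164 - 349 = -185)
222331/V + 115948/r(252, -349) = 222331/12544 + 115948/(-185) = 222331*(1/12544) + 115948*(-1/185) = 222331/12544 - 115948/185 = -1413320477/2320640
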